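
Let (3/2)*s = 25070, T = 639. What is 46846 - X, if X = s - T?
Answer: 92315/3 ≈ 30772.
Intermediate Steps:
s = 50140/3 (s = (2/3)*25070 = 50140/3 ≈ 16713.)
X = 48223/3 (X = 50140/3 - 1*639 = 50140/3 - 639 = 48223/3 ≈ 16074.)
46846 - X = 46846 - 1*48223/3 = 46846 - 48223/3 = 92315/3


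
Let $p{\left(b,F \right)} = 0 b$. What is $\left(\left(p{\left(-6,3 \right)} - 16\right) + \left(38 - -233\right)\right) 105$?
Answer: $26775$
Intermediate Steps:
$p{\left(b,F \right)} = 0$
$\left(\left(p{\left(-6,3 \right)} - 16\right) + \left(38 - -233\right)\right) 105 = \left(\left(0 - 16\right) + \left(38 - -233\right)\right) 105 = \left(\left(0 - 16\right) + \left(38 + 233\right)\right) 105 = \left(-16 + 271\right) 105 = 255 \cdot 105 = 26775$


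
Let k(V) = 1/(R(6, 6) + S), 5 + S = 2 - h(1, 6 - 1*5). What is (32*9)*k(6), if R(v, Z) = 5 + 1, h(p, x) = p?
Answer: 144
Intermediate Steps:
R(v, Z) = 6
S = -4 (S = -5 + (2 - 1*1) = -5 + (2 - 1) = -5 + 1 = -4)
k(V) = ½ (k(V) = 1/(6 - 4) = 1/2 = ½)
(32*9)*k(6) = (32*9)*(½) = 288*(½) = 144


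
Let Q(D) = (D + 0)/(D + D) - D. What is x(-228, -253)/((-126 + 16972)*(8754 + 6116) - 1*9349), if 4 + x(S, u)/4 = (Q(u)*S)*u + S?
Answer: 58490648/250490671 ≈ 0.23350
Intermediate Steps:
Q(D) = 1/2 - D (Q(D) = D/((2*D)) - D = D*(1/(2*D)) - D = 1/2 - D)
x(S, u) = -16 + 4*S + 4*S*u*(1/2 - u) (x(S, u) = -16 + 4*(((1/2 - u)*S)*u + S) = -16 + 4*((S*(1/2 - u))*u + S) = -16 + 4*(S*u*(1/2 - u) + S) = -16 + 4*(S + S*u*(1/2 - u)) = -16 + (4*S + 4*S*u*(1/2 - u)) = -16 + 4*S + 4*S*u*(1/2 - u))
x(-228, -253)/((-126 + 16972)*(8754 + 6116) - 1*9349) = (-16 + 4*(-228) - 2*(-228)*(-253)*(-1 + 2*(-253)))/((-126 + 16972)*(8754 + 6116) - 1*9349) = (-16 - 912 - 2*(-228)*(-253)*(-1 - 506))/(16846*14870 - 9349) = (-16 - 912 - 2*(-228)*(-253)*(-507))/(250500020 - 9349) = (-16 - 912 + 58491576)/250490671 = 58490648*(1/250490671) = 58490648/250490671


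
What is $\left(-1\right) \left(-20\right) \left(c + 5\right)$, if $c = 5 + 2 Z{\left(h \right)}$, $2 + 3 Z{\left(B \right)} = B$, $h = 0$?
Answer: $\frac{520}{3} \approx 173.33$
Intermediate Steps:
$Z{\left(B \right)} = - \frac{2}{3} + \frac{B}{3}$
$c = \frac{11}{3}$ ($c = 5 + 2 \left(- \frac{2}{3} + \frac{1}{3} \cdot 0\right) = 5 + 2 \left(- \frac{2}{3} + 0\right) = 5 + 2 \left(- \frac{2}{3}\right) = 5 - \frac{4}{3} = \frac{11}{3} \approx 3.6667$)
$\left(-1\right) \left(-20\right) \left(c + 5\right) = \left(-1\right) \left(-20\right) \left(\frac{11}{3} + 5\right) = 20 \cdot \frac{26}{3} = \frac{520}{3}$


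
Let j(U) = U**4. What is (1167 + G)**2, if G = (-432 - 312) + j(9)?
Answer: 48776256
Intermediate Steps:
G = 5817 (G = (-432 - 312) + 9**4 = -744 + 6561 = 5817)
(1167 + G)**2 = (1167 + 5817)**2 = 6984**2 = 48776256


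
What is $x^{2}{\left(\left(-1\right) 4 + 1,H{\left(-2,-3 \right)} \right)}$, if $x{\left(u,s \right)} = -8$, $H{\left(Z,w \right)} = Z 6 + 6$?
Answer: $64$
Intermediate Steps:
$H{\left(Z,w \right)} = 6 + 6 Z$ ($H{\left(Z,w \right)} = 6 Z + 6 = 6 + 6 Z$)
$x^{2}{\left(\left(-1\right) 4 + 1,H{\left(-2,-3 \right)} \right)} = \left(-8\right)^{2} = 64$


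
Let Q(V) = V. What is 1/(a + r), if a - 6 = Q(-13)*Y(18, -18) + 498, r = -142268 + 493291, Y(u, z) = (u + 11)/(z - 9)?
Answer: 27/9491606 ≈ 2.8446e-6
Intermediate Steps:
Y(u, z) = (11 + u)/(-9 + z)
r = 351023
a = 13985/27 (a = 6 + (-13*(11 + 18)/(-9 - 18) + 498) = 6 + (-13*29/(-27) + 498) = 6 + (-(-13)*29/27 + 498) = 6 + (-13*(-29/27) + 498) = 6 + (377/27 + 498) = 6 + 13823/27 = 13985/27 ≈ 517.96)
1/(a + r) = 1/(13985/27 + 351023) = 1/(9491606/27) = 27/9491606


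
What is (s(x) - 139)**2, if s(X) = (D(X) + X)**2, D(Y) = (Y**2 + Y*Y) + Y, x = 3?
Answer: 190969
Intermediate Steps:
D(Y) = Y + 2*Y**2 (D(Y) = (Y**2 + Y**2) + Y = 2*Y**2 + Y = Y + 2*Y**2)
s(X) = (X + X*(1 + 2*X))**2 (s(X) = (X*(1 + 2*X) + X)**2 = (X + X*(1 + 2*X))**2)
(s(x) - 139)**2 = (4*3**2*(1 + 3)**2 - 139)**2 = (4*9*4**2 - 139)**2 = (4*9*16 - 139)**2 = (576 - 139)**2 = 437**2 = 190969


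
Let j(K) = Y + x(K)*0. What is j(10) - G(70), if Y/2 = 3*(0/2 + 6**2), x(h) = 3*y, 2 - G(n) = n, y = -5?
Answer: 284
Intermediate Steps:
G(n) = 2 - n
x(h) = -15 (x(h) = 3*(-5) = -15)
Y = 216 (Y = 2*(3*(0/2 + 6**2)) = 2*(3*(0*(1/2) + 36)) = 2*(3*(0 + 36)) = 2*(3*36) = 2*108 = 216)
j(K) = 216 (j(K) = 216 - 15*0 = 216 + 0 = 216)
j(10) - G(70) = 216 - (2 - 1*70) = 216 - (2 - 70) = 216 - 1*(-68) = 216 + 68 = 284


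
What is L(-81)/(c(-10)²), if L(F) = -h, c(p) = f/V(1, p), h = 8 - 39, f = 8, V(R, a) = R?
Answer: 31/64 ≈ 0.48438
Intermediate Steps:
h = -31
c(p) = 8 (c(p) = 8/1 = 8*1 = 8)
L(F) = 31 (L(F) = -1*(-31) = 31)
L(-81)/(c(-10)²) = 31/(8²) = 31/64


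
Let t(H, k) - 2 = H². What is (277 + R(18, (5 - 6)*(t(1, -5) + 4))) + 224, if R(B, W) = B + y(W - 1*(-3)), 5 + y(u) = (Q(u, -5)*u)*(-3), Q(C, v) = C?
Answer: 466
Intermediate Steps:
t(H, k) = 2 + H²
y(u) = -5 - 3*u² (y(u) = -5 + (u*u)*(-3) = -5 + u²*(-3) = -5 - 3*u²)
R(B, W) = -5 + B - 3*(3 + W)² (R(B, W) = B + (-5 - 3*(W - 1*(-3))²) = B + (-5 - 3*(W + 3)²) = B + (-5 - 3*(3 + W)²) = -5 + B - 3*(3 + W)²)
(277 + R(18, (5 - 6)*(t(1, -5) + 4))) + 224 = (277 + (-5 + 18 - 3*(3 + (5 - 6)*((2 + 1²) + 4))²)) + 224 = (277 + (-5 + 18 - 3*(3 - ((2 + 1) + 4))²)) + 224 = (277 + (-5 + 18 - 3*(3 - (3 + 4))²)) + 224 = (277 + (-5 + 18 - 3*(3 - 1*7)²)) + 224 = (277 + (-5 + 18 - 3*(3 - 7)²)) + 224 = (277 + (-5 + 18 - 3*(-4)²)) + 224 = (277 + (-5 + 18 - 3*16)) + 224 = (277 + (-5 + 18 - 48)) + 224 = (277 - 35) + 224 = 242 + 224 = 466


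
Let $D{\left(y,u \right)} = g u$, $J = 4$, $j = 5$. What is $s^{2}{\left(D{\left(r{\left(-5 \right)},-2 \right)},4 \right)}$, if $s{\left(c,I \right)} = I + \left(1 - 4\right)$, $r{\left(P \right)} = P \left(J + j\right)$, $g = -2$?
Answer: $1$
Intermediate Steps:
$r{\left(P \right)} = 9 P$ ($r{\left(P \right)} = P \left(4 + 5\right) = P 9 = 9 P$)
$D{\left(y,u \right)} = - 2 u$
$s{\left(c,I \right)} = -3 + I$ ($s{\left(c,I \right)} = I - 3 = -3 + I$)
$s^{2}{\left(D{\left(r{\left(-5 \right)},-2 \right)},4 \right)} = \left(-3 + 4\right)^{2} = 1^{2} = 1$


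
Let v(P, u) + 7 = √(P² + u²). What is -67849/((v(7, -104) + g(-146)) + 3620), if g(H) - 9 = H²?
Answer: -1692018362/621892979 + 67849*√10865/621892979 ≈ -2.7094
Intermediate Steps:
g(H) = 9 + H²
v(P, u) = -7 + √(P² + u²)
-67849/((v(7, -104) + g(-146)) + 3620) = -67849/(((-7 + √(7² + (-104)²)) + (9 + (-146)²)) + 3620) = -67849/(((-7 + √(49 + 10816)) + (9 + 21316)) + 3620) = -67849/(((-7 + √10865) + 21325) + 3620) = -67849/((21318 + √10865) + 3620) = -67849/(24938 + √10865)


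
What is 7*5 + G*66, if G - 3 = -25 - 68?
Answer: -5905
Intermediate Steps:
G = -90 (G = 3 + (-25 - 68) = 3 - 93 = -90)
7*5 + G*66 = 7*5 - 90*66 = 35 - 5940 = -5905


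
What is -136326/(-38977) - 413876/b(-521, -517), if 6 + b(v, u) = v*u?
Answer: 20587899574/10498493927 ≈ 1.9610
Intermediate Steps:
b(v, u) = -6 + u*v (b(v, u) = -6 + v*u = -6 + u*v)
-136326/(-38977) - 413876/b(-521, -517) = -136326/(-38977) - 413876/(-6 - 517*(-521)) = -136326*(-1/38977) - 413876/(-6 + 269357) = 136326/38977 - 413876/269351 = 20587899574/10498493927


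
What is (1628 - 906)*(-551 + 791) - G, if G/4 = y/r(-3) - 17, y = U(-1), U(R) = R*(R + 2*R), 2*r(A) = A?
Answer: 173356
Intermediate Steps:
r(A) = A/2
U(R) = 3*R**2 (U(R) = R*(3*R) = 3*R**2)
y = 3 (y = 3*(-1)**2 = 3*1 = 3)
G = -76 (G = 4*(3/((1/2)*(-3)) - 17) = 4*(3/(-3/2) - 17) = 4*(-2/3*3 - 17) = 4*(-2 - 17) = 4*(-19) = -76)
(1628 - 906)*(-551 + 791) - G = (1628 - 906)*(-551 + 791) - 1*(-76) = 722*240 + 76 = 173280 + 76 = 173356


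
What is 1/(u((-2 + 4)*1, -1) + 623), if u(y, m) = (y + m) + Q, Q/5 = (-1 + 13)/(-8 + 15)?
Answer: 7/4428 ≈ 0.0015808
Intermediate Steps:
Q = 60/7 (Q = 5*((-1 + 13)/(-8 + 15)) = 5*(12/7) = 60/7 ≈ 8.5714)
u(y, m) = 60/7 + m + y (u(y, m) = (y + m) + 60/7 = (m + y) + 60/7 = 60/7 + m + y)
1/(u((-2 + 4)*1, -1) + 623) = 1/((60/7 - 1 + (-2 + 4)*1) + 623) = 1/((60/7 - 1 + 2*1) + 623) = 1/((60/7 - 1 + 2) + 623) = 1/(67/7 + 623) = 1/(4428/7) = 7/4428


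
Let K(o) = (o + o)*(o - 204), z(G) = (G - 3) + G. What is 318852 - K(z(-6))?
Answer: 312282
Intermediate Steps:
z(G) = -3 + 2*G (z(G) = (-3 + G) + G = -3 + 2*G)
K(o) = 2*o*(-204 + o) (K(o) = (2*o)*(-204 + o) = 2*o*(-204 + o))
318852 - K(z(-6)) = 318852 - 2*(-3 + 2*(-6))*(-204 + (-3 + 2*(-6))) = 318852 - 2*(-3 - 12)*(-204 + (-3 - 12)) = 318852 - 2*(-15)*(-204 - 15) = 318852 - 2*(-15)*(-219) = 318852 - 1*6570 = 318852 - 6570 = 312282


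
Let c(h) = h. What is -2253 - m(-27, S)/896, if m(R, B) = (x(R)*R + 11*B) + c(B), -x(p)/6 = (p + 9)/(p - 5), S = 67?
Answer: -2308095/1024 ≈ -2254.0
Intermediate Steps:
x(p) = -6*(9 + p)/(-5 + p) (x(p) = -6*(p + 9)/(p - 5) = -6*(9 + p)/(-5 + p))
m(R, B) = 12*B + 6*R*(-9 - R)/(-5 + R) (m(R, B) = ((6*(-9 - R)/(-5 + R))*R + 11*B) + B = (6*R*(-9 - R)/(-5 + R) + 11*B) + B = (11*B + 6*R*(-9 - R)/(-5 + R)) + B = 12*B + 6*R*(-9 - R)/(-5 + R))
-2253 - m(-27, S)/896 = -2253 - 6*(-1*(-27)*(9 - 27) + 2*67*(-5 - 27))/(-5 - 27)/896 = -2253 - 6*(-1*(-27)*(-18) + 2*67*(-32))/(-32)/896 = -2253 - 6*(-1/32)*(-486 - 4288)/896 = -2253 - 6*(-1/32)*(-4774)/896 = -2253 - 7161/(8*896) = -2253 - 1*1023/1024 = -2253 - 1023/1024 = -2308095/1024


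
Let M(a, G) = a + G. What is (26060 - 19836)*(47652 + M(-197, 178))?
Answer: 296467792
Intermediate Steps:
M(a, G) = G + a
(26060 - 19836)*(47652 + M(-197, 178)) = (26060 - 19836)*(47652 + (178 - 197)) = 6224*(47652 - 19) = 6224*47633 = 296467792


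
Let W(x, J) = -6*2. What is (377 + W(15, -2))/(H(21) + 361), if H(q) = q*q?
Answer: 365/802 ≈ 0.45511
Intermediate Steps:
W(x, J) = -12
H(q) = q²
(377 + W(15, -2))/(H(21) + 361) = (377 - 12)/(21² + 361) = 365/(441 + 361) = 365/802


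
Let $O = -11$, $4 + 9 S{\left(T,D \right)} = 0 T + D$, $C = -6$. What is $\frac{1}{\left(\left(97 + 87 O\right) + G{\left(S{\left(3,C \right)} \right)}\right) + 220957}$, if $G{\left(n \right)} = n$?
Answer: $\frac{9}{1980863} \approx 4.5435 \cdot 10^{-6}$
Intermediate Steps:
$S{\left(T,D \right)} = - \frac{4}{9} + \frac{D}{9}$ ($S{\left(T,D \right)} = - \frac{4}{9} + \frac{0 T + D}{9} = - \frac{4}{9} + \frac{0 + D}{9} = - \frac{4}{9} + \frac{D}{9}$)
$\frac{1}{\left(\left(97 + 87 O\right) + G{\left(S{\left(3,C \right)} \right)}\right) + 220957} = \frac{1}{\left(\left(97 + 87 \left(-11\right)\right) + \left(- \frac{4}{9} + \frac{1}{9} \left(-6\right)\right)\right) + 220957} = \frac{1}{\left(\left(97 - 957\right) - \frac{10}{9}\right) + 220957} = \frac{1}{\left(-860 - \frac{10}{9}\right) + 220957} = \frac{1}{- \frac{7750}{9} + 220957} = \frac{1}{\frac{1980863}{9}} = \frac{9}{1980863}$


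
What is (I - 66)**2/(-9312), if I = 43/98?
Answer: -41280625/89432448 ≈ -0.46158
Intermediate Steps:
I = 43/98 (I = 43*(1/98) = 43/98 ≈ 0.43878)
(I - 66)**2/(-9312) = (43/98 - 66)**2/(-9312) = (-6425/98)**2*(-1/9312) = (41280625/9604)*(-1/9312) = -41280625/89432448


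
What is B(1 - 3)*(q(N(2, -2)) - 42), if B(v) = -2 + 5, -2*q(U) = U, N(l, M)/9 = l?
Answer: -153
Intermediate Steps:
N(l, M) = 9*l
q(U) = -U/2
B(v) = 3
B(1 - 3)*(q(N(2, -2)) - 42) = 3*(-9*2/2 - 42) = 3*(-½*18 - 42) = 3*(-9 - 42) = 3*(-51) = -153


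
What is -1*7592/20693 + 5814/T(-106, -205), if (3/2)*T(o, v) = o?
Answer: -181268405/2193458 ≈ -82.641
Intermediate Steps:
T(o, v) = 2*o/3
-1*7592/20693 + 5814/T(-106, -205) = -1*7592/20693 + 5814/(((⅔)*(-106))) = -7592*1/20693 + 5814/(-212/3) = -7592/20693 + 5814*(-3/212) = -7592/20693 - 8721/106 = -181268405/2193458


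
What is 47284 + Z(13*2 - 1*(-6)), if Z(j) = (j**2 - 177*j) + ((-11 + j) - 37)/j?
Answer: 85287/2 ≈ 42644.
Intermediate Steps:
Z(j) = j**2 - 177*j + (-48 + j)/j (Z(j) = (j**2 - 177*j) + (-48 + j)/j = j**2 - 177*j + (-48 + j)/j)
47284 + Z(13*2 - 1*(-6)) = 47284 + (1 + (13*2 - 1*(-6))**2 - 177*(13*2 - 1*(-6)) - 48/(13*2 - 1*(-6))) = 47284 + (1 + (26 + 6)**2 - 177*(26 + 6) - 48/(26 + 6)) = 47284 + (1 + 32**2 - 177*32 - 48/32) = 47284 + (1 + 1024 - 5664 - 48*1/32) = 47284 + (1 + 1024 - 5664 - 3/2) = 47284 - 9281/2 = 85287/2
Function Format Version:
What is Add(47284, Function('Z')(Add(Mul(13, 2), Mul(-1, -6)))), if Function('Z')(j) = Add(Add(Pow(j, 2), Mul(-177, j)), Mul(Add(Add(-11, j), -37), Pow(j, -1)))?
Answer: Rational(85287, 2) ≈ 42644.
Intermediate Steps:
Function('Z')(j) = Add(Pow(j, 2), Mul(-177, j), Mul(Pow(j, -1), Add(-48, j))) (Function('Z')(j) = Add(Add(Pow(j, 2), Mul(-177, j)), Mul(Add(-48, j), Pow(j, -1))) = Add(Add(Pow(j, 2), Mul(-177, j)), Mul(Pow(j, -1), Add(-48, j))) = Add(Pow(j, 2), Mul(-177, j), Mul(Pow(j, -1), Add(-48, j))))
Add(47284, Function('Z')(Add(Mul(13, 2), Mul(-1, -6)))) = Add(47284, Add(1, Pow(Add(Mul(13, 2), Mul(-1, -6)), 2), Mul(-177, Add(Mul(13, 2), Mul(-1, -6))), Mul(-48, Pow(Add(Mul(13, 2), Mul(-1, -6)), -1)))) = Add(47284, Add(1, Pow(Add(26, 6), 2), Mul(-177, Add(26, 6)), Mul(-48, Pow(Add(26, 6), -1)))) = Add(47284, Add(1, Pow(32, 2), Mul(-177, 32), Mul(-48, Pow(32, -1)))) = Add(47284, Add(1, 1024, -5664, Mul(-48, Rational(1, 32)))) = Add(47284, Add(1, 1024, -5664, Rational(-3, 2))) = Add(47284, Rational(-9281, 2)) = Rational(85287, 2)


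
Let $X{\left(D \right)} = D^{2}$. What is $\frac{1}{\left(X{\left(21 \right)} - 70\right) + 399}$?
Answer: $\frac{1}{770} \approx 0.0012987$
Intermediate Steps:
$\frac{1}{\left(X{\left(21 \right)} - 70\right) + 399} = \frac{1}{\left(21^{2} - 70\right) + 399} = \frac{1}{\left(441 - 70\right) + 399} = \frac{1}{371 + 399} = \frac{1}{770}$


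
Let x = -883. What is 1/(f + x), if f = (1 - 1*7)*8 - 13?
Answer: -1/944 ≈ -0.0010593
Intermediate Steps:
f = -61 (f = (1 - 7)*8 - 13 = -6*8 - 13 = -48 - 13 = -61)
1/(f + x) = 1/(-61 - 883) = 1/(-944) = -1/944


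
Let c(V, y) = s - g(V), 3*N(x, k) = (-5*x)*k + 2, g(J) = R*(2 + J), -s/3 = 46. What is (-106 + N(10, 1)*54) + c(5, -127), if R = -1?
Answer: -1101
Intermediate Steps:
s = -138 (s = -3*46 = -138)
g(J) = -2 - J (g(J) = -(2 + J) = -2 - J)
N(x, k) = ⅔ - 5*k*x/3 (N(x, k) = ((-5*x)*k + 2)/3 = (-5*k*x + 2)/3 = (2 - 5*k*x)/3 = ⅔ - 5*k*x/3)
c(V, y) = -136 + V (c(V, y) = -138 - (-2 - V) = -138 + (2 + V) = -136 + V)
(-106 + N(10, 1)*54) + c(5, -127) = (-106 + (⅔ - 5/3*1*10)*54) + (-136 + 5) = (-106 + (⅔ - 50/3)*54) - 131 = (-106 - 16*54) - 131 = (-106 - 864) - 131 = -970 - 131 = -1101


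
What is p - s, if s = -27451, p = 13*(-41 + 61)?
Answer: 27711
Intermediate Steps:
p = 260 (p = 13*20 = 260)
p - s = 260 - 1*(-27451) = 260 + 27451 = 27711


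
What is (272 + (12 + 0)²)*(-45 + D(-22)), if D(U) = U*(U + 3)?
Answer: 155168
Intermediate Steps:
D(U) = U*(3 + U)
(272 + (12 + 0)²)*(-45 + D(-22)) = (272 + (12 + 0)²)*(-45 - 22*(3 - 22)) = (272 + 12²)*(-45 - 22*(-19)) = (272 + 144)*(-45 + 418) = 416*373 = 155168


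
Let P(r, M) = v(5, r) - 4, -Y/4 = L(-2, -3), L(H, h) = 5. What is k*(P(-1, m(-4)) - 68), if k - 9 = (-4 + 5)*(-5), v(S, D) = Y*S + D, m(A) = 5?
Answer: -692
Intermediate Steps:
Y = -20 (Y = -4*5 = -20)
v(S, D) = D - 20*S (v(S, D) = -20*S + D = D - 20*S)
P(r, M) = -104 + r (P(r, M) = (r - 20*5) - 4 = (r - 100) - 4 = (-100 + r) - 4 = -104 + r)
k = 4 (k = 9 + (-4 + 5)*(-5) = 9 + 1*(-5) = 9 - 5 = 4)
k*(P(-1, m(-4)) - 68) = 4*((-104 - 1) - 68) = 4*(-105 - 68) = 4*(-173) = -692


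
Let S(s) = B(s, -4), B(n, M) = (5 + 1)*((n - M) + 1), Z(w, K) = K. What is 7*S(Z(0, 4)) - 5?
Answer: 373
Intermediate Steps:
B(n, M) = 6 - 6*M + 6*n (B(n, M) = 6*(1 + n - M) = 6 - 6*M + 6*n)
S(s) = 30 + 6*s (S(s) = 6 - 6*(-4) + 6*s = 6 + 24 + 6*s = 30 + 6*s)
7*S(Z(0, 4)) - 5 = 7*(30 + 6*4) - 5 = 7*(30 + 24) - 5 = 7*54 - 5 = 378 - 5 = 373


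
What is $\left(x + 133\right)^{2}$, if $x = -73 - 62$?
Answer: $4$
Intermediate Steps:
$x = -135$ ($x = -73 - 62 = -135$)
$\left(x + 133\right)^{2} = \left(-135 + 133\right)^{2} = \left(-2\right)^{2} = 4$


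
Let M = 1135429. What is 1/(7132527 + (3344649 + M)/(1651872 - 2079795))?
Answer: 427923/3052167871343 ≈ 1.4020e-7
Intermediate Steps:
1/(7132527 + (3344649 + M)/(1651872 - 2079795)) = 1/(7132527 + (3344649 + 1135429)/(1651872 - 2079795)) = 1/(7132527 + 4480078/(-427923)) = 1/(7132527 + 4480078*(-1/427923)) = 1/(7132527 - 4480078/427923) = 1/(3052167871343/427923) = 427923/3052167871343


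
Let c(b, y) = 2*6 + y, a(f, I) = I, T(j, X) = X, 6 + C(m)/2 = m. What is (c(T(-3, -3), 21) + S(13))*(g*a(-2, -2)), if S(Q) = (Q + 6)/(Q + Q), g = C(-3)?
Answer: 15786/13 ≈ 1214.3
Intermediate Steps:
C(m) = -12 + 2*m
g = -18 (g = -12 + 2*(-3) = -12 - 6 = -18)
S(Q) = (6 + Q)/(2*Q) (S(Q) = (6 + Q)/((2*Q)) = (6 + Q)*(1/(2*Q)) = (6 + Q)/(2*Q))
c(b, y) = 12 + y
(c(T(-3, -3), 21) + S(13))*(g*a(-2, -2)) = ((12 + 21) + (1/2)*(6 + 13)/13)*(-18*(-2)) = (33 + (1/2)*(1/13)*19)*36 = (33 + 19/26)*36 = (877/26)*36 = 15786/13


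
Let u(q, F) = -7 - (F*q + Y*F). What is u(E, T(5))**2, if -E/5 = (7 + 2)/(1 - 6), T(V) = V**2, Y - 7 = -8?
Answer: 42849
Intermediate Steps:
Y = -1 (Y = 7 - 8 = -1)
E = 9 (E = -5*(7 + 2)/(1 - 6) = -45/(-5) = -45*(-1)/5 = -5*(-9/5) = 9)
u(q, F) = -7 + F - F*q (u(q, F) = -7 - (F*q - F) = -7 - (-F + F*q) = -7 + (F - F*q) = -7 + F - F*q)
u(E, T(5))**2 = (-7 + 5**2 - 1*5**2*9)**2 = (-7 + 25 - 1*25*9)**2 = (-7 + 25 - 225)**2 = (-207)**2 = 42849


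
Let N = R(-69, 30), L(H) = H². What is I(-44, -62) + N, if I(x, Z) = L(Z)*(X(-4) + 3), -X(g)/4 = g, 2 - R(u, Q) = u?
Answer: 73107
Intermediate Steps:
R(u, Q) = 2 - u
X(g) = -4*g
N = 71 (N = 2 - 1*(-69) = 2 + 69 = 71)
I(x, Z) = 19*Z² (I(x, Z) = Z²*(-4*(-4) + 3) = Z²*(16 + 3) = Z²*19 = 19*Z²)
I(-44, -62) + N = 19*(-62)² + 71 = 19*3844 + 71 = 73036 + 71 = 73107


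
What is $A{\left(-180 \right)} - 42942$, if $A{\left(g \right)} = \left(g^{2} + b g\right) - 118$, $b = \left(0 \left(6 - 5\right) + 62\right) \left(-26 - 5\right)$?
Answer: $335300$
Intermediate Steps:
$b = -1922$ ($b = \left(0 \cdot 1 + 62\right) \left(-31\right) = \left(0 + 62\right) \left(-31\right) = 62 \left(-31\right) = -1922$)
$A{\left(g \right)} = -118 + g^{2} - 1922 g$ ($A{\left(g \right)} = \left(g^{2} - 1922 g\right) - 118 = -118 + g^{2} - 1922 g$)
$A{\left(-180 \right)} - 42942 = \left(-118 + \left(-180\right)^{2} - -345960\right) - 42942 = \left(-118 + 32400 + 345960\right) - 42942 = 378242 - 42942 = 335300$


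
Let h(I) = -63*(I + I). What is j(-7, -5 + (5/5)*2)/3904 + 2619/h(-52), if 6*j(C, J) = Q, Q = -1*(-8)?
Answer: 106597/266448 ≈ 0.40007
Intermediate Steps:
h(I) = -126*I
Q = 8
j(C, J) = 4/3 (j(C, J) = (⅙)*8 = 4/3)
j(-7, -5 + (5/5)*2)/3904 + 2619/h(-52) = (4/3)/3904 + 2619/((-126*(-52))) = (4/3)*(1/3904) + 2619/6552 = 1/2928 + 2619*(1/6552) = 1/2928 + 291/728 = 106597/266448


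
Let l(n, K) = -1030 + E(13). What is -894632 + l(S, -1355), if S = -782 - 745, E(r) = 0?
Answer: -895662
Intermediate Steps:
S = -1527
l(n, K) = -1030 (l(n, K) = -1030 + 0 = -1030)
-894632 + l(S, -1355) = -894632 - 1030 = -895662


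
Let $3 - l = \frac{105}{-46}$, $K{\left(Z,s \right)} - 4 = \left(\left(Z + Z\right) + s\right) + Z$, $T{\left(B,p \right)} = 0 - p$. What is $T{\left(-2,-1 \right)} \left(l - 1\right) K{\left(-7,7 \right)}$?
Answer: $- \frac{985}{23} \approx -42.826$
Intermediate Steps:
$T{\left(B,p \right)} = - p$
$K{\left(Z,s \right)} = 4 + s + 3 Z$ ($K{\left(Z,s \right)} = 4 + \left(\left(\left(Z + Z\right) + s\right) + Z\right) = 4 + \left(\left(2 Z + s\right) + Z\right) = 4 + \left(\left(s + 2 Z\right) + Z\right) = 4 + \left(s + 3 Z\right) = 4 + s + 3 Z$)
$l = \frac{243}{46}$ ($l = 3 - \frac{105}{-46} = 3 - 105 \left(- \frac{1}{46}\right) = 3 - - \frac{105}{46} = 3 + \frac{105}{46} = \frac{243}{46} \approx 5.2826$)
$T{\left(-2,-1 \right)} \left(l - 1\right) K{\left(-7,7 \right)} = \left(-1\right) \left(-1\right) \left(\frac{243}{46} - 1\right) \left(4 + 7 + 3 \left(-7\right)\right) = 1 \cdot \frac{197}{46} \left(4 + 7 - 21\right) = \frac{197}{46} \left(-10\right) = - \frac{985}{23}$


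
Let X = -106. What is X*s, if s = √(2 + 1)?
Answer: -106*√3 ≈ -183.60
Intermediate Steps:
s = √3 ≈ 1.7320
X*s = -106*√3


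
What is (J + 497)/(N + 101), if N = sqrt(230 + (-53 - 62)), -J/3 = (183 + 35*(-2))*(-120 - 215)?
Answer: 140491/123 - 1391*sqrt(115)/123 ≈ 1020.9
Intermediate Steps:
J = 113565 (J = -3*(183 + 35*(-2))*(-120 - 215) = -3*(183 - 70)*(-335) = -339*(-335) = -3*(-37855) = 113565)
N = sqrt(115) (N = sqrt(230 - 115) = sqrt(115) ≈ 10.724)
(J + 497)/(N + 101) = (113565 + 497)/(sqrt(115) + 101) = 114062/(101 + sqrt(115))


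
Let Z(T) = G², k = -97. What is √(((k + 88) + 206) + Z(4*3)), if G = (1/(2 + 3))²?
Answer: √123126/25 ≈ 14.036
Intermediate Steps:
G = 1/25 (G = (1/5)² = (⅕)² = 1/25 ≈ 0.040000)
Z(T) = 1/625 (Z(T) = (1/25)² = 1/625)
√(((k + 88) + 206) + Z(4*3)) = √(((-97 + 88) + 206) + 1/625) = √((-9 + 206) + 1/625) = √(197 + 1/625) = √(123126/625) = √123126/25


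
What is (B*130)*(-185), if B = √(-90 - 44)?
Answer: -24050*I*√134 ≈ -2.784e+5*I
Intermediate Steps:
B = I*√134 (B = √(-134) = I*√134 ≈ 11.576*I)
(B*130)*(-185) = ((I*√134)*130)*(-185) = (130*I*√134)*(-185) = -24050*I*√134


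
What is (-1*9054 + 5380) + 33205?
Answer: 29531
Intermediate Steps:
(-1*9054 + 5380) + 33205 = (-9054 + 5380) + 33205 = -3674 + 33205 = 29531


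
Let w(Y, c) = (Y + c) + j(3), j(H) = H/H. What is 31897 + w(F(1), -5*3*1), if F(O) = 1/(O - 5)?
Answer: 127531/4 ≈ 31883.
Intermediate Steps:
j(H) = 1
F(O) = 1/(-5 + O)
w(Y, c) = 1 + Y + c (w(Y, c) = (Y + c) + 1 = 1 + Y + c)
31897 + w(F(1), -5*3*1) = 31897 + (1 + 1/(-5 + 1) - 5*3*1) = 31897 + (1 + 1/(-4) - 15*1) = 31897 + (1 - 1/4 - 15) = 31897 - 57/4 = 127531/4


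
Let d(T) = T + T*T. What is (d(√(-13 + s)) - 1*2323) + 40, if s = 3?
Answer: -2293 + I*√10 ≈ -2293.0 + 3.1623*I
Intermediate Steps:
d(T) = T + T²
(d(√(-13 + s)) - 1*2323) + 40 = (√(-13 + 3)*(1 + √(-13 + 3)) - 1*2323) + 40 = (√(-10)*(1 + √(-10)) - 2323) + 40 = ((I*√10)*(1 + I*√10) - 2323) + 40 = (I*√10*(1 + I*√10) - 2323) + 40 = (-2323 + I*√10*(1 + I*√10)) + 40 = -2283 + I*√10*(1 + I*√10)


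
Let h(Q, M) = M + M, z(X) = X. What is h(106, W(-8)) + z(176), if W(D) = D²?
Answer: 304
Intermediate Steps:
h(Q, M) = 2*M
h(106, W(-8)) + z(176) = 2*(-8)² + 176 = 2*64 + 176 = 128 + 176 = 304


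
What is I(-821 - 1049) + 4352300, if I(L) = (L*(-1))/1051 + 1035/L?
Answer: 1710776452023/393074 ≈ 4.3523e+6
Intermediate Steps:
I(L) = 1035/L - L/1051 (I(L) = -L*(1/1051) + 1035/L = -L/1051 + 1035/L = 1035/L - L/1051)
I(-821 - 1049) + 4352300 = (1035/(-821 - 1049) - (-821 - 1049)/1051) + 4352300 = (1035/(-1870) - 1/1051*(-1870)) + 4352300 = (1035*(-1/1870) + 1870/1051) + 4352300 = (-207/374 + 1870/1051) + 4352300 = 481823/393074 + 4352300 = 1710776452023/393074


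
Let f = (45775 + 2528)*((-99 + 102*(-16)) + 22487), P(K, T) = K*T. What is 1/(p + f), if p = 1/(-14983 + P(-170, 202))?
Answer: 49323/49450108724963 ≈ 9.9743e-10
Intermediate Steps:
p = -1/49323 (p = 1/(-14983 - 170*202) = 1/(-14983 - 34340) = 1/(-49323) = -1/49323 ≈ -2.0275e-5)
f = 1002577068 (f = 48303*((-99 - 1632) + 22487) = 48303*(-1731 + 22487) = 48303*20756 = 1002577068)
1/(p + f) = 1/(-1/49323 + 1002577068) = 1/(49450108724963/49323) = 49323/49450108724963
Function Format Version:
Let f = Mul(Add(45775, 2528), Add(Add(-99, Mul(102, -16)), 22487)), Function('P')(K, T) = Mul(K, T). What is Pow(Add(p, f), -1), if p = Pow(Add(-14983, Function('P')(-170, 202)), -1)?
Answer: Rational(49323, 49450108724963) ≈ 9.9743e-10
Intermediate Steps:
p = Rational(-1, 49323) (p = Pow(Add(-14983, Mul(-170, 202)), -1) = Pow(Add(-14983, -34340), -1) = Pow(-49323, -1) = Rational(-1, 49323) ≈ -2.0275e-5)
f = 1002577068 (f = Mul(48303, Add(Add(-99, -1632), 22487)) = Mul(48303, Add(-1731, 22487)) = Mul(48303, 20756) = 1002577068)
Pow(Add(p, f), -1) = Pow(Add(Rational(-1, 49323), 1002577068), -1) = Pow(Rational(49450108724963, 49323), -1) = Rational(49323, 49450108724963)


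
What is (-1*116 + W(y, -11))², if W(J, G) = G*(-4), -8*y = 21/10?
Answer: 5184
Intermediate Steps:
y = -21/80 (y = -21/(8*10) = -⅛*21/10 = -21/80 ≈ -0.26250)
W(J, G) = -4*G
(-1*116 + W(y, -11))² = (-1*116 - 4*(-11))² = (-116 + 44)² = (-72)² = 5184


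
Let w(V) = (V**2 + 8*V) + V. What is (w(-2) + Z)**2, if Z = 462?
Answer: 200704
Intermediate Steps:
w(V) = V**2 + 9*V
(w(-2) + Z)**2 = (-2*(9 - 2) + 462)**2 = (-2*7 + 462)**2 = (-14 + 462)**2 = 448**2 = 200704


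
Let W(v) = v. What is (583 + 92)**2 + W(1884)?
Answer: 457509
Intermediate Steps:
(583 + 92)**2 + W(1884) = (583 + 92)**2 + 1884 = 675**2 + 1884 = 455625 + 1884 = 457509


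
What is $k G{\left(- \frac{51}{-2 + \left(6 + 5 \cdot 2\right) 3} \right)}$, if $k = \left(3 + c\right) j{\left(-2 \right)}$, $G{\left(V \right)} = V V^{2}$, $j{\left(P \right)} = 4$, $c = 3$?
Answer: $- \frac{397953}{12167} \approx -32.708$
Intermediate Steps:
$G{\left(V \right)} = V^{3}$
$k = 24$ ($k = \left(3 + 3\right) 4 = 6 \cdot 4 = 24$)
$k G{\left(- \frac{51}{-2 + \left(6 + 5 \cdot 2\right) 3} \right)} = 24 \left(- \frac{51}{-2 + \left(6 + 5 \cdot 2\right) 3}\right)^{3} = 24 \left(- \frac{51}{-2 + \left(6 + 10\right) 3}\right)^{3} = 24 \left(- \frac{51}{-2 + 16 \cdot 3}\right)^{3} = 24 \left(- \frac{51}{-2 + 48}\right)^{3} = 24 \left(- \frac{51}{46}\right)^{3} = 24 \left(- \frac{132651}{97336}\right) = - \frac{397953}{12167}$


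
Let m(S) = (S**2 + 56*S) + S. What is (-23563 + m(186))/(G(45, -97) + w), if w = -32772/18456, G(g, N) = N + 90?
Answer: -33274630/13497 ≈ -2465.3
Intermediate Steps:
G(g, N) = 90 + N
m(S) = S**2 + 57*S
w = -2731/1538 (w = -32772*1/18456 = -2731/1538 ≈ -1.7757)
(-23563 + m(186))/(G(45, -97) + w) = (-23563 + 186*(57 + 186))/((90 - 97) - 2731/1538) = (-23563 + 186*243)/(-7 - 2731/1538) = (-23563 + 45198)/(-13497/1538) = 21635*(-1538/13497) = -33274630/13497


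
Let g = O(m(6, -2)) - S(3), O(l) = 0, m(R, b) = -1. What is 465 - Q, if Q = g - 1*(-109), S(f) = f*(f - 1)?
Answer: 362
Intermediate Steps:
S(f) = f*(-1 + f)
g = -6 (g = 0 - 3*(-1 + 3) = 0 - 3*2 = 0 - 1*6 = 0 - 6 = -6)
Q = 103 (Q = -6 - 1*(-109) = -6 + 109 = 103)
465 - Q = 465 - 1*103 = 465 - 103 = 362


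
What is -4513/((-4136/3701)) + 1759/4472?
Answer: 4668835035/1156012 ≈ 4038.7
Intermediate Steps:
-4513/((-4136/3701)) + 1759/4472 = -4513/((-4136*1/3701)) + 1759*(1/4472) = -4513/(-4136/3701) + 1759/4472 = -4513*(-3701/4136) + 1759/4472 = 16702613/4136 + 1759/4472 = 4668835035/1156012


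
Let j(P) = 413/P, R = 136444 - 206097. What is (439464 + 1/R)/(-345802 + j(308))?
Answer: -1346839383604/1059786345537 ≈ -1.2709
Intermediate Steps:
R = -69653
(439464 + 1/R)/(-345802 + j(308)) = (439464 + 1/(-69653))/(-345802 + 413/308) = (439464 - 1/69653)/(-345802 + 413*(1/308)) = 30609985991/(69653*(-345802 + 59/44)) = 30609985991/(69653*(-15215229/44)) = (30609985991/69653)*(-44/15215229) = -1346839383604/1059786345537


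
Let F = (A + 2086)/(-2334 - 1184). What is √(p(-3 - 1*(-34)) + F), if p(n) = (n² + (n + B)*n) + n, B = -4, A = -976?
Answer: 4*√353631119/1759 ≈ 42.763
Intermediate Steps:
p(n) = n + n² + n*(-4 + n) (p(n) = (n² + (n - 4)*n) + n = (n² + (-4 + n)*n) + n = (n² + n*(-4 + n)) + n = n + n² + n*(-4 + n))
F = -555/1759 (F = (-976 + 2086)/(-2334 - 1184) = 1110/(-3518) = 1110*(-1/3518) = -555/1759 ≈ -0.31552)
√(p(-3 - 1*(-34)) + F) = √((-3 - 1*(-34))*(-3 + 2*(-3 - 1*(-34))) - 555/1759) = √((-3 + 34)*(-3 + 2*(-3 + 34)) - 555/1759) = √(31*(-3 + 2*31) - 555/1759) = √(31*(-3 + 62) - 555/1759) = √(31*59 - 555/1759) = √(1829 - 555/1759) = √(3216656/1759) = 4*√353631119/1759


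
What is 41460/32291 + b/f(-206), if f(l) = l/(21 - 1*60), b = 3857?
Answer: 4865849853/6651946 ≈ 731.49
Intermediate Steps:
f(l) = -l/39 (f(l) = l/(21 - 60) = l/(-39) = l*(-1/39) = -l/39)
41460/32291 + b/f(-206) = 41460/32291 + 3857/((-1/39*(-206))) = 41460*(1/32291) + 3857/(206/39) = 41460/32291 + 3857*(39/206) = 41460/32291 + 150423/206 = 4865849853/6651946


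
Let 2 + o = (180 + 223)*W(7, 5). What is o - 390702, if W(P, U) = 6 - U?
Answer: -390301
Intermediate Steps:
o = 401 (o = -2 + (180 + 223)*(6 - 1*5) = -2 + 403*(6 - 5) = -2 + 403*1 = -2 + 403 = 401)
o - 390702 = 401 - 390702 = -390301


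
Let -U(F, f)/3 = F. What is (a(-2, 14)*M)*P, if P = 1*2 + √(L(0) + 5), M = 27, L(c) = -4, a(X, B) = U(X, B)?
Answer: 486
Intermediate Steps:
U(F, f) = -3*F
a(X, B) = -3*X
P = 3 (P = 1*2 + √(-4 + 5) = 2 + √1 = 2 + 1 = 3)
(a(-2, 14)*M)*P = (-3*(-2)*27)*3 = (6*27)*3 = 162*3 = 486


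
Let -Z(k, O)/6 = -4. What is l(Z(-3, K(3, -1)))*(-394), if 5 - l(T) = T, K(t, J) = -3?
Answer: 7486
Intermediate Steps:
Z(k, O) = 24 (Z(k, O) = -6*(-4) = 24)
l(T) = 5 - T
l(Z(-3, K(3, -1)))*(-394) = (5 - 1*24)*(-394) = (5 - 24)*(-394) = -19*(-394) = 7486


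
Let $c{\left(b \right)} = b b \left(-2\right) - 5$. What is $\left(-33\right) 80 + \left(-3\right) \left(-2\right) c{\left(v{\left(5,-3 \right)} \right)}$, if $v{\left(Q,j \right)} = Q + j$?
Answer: $-2718$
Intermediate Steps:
$c{\left(b \right)} = -5 - 2 b^{2}$ ($c{\left(b \right)} = b \left(- 2 b\right) - 5 = - 2 b^{2} - 5 = -5 - 2 b^{2}$)
$\left(-33\right) 80 + \left(-3\right) \left(-2\right) c{\left(v{\left(5,-3 \right)} \right)} = \left(-33\right) 80 + \left(-3\right) \left(-2\right) \left(-5 - 2 \left(5 - 3\right)^{2}\right) = -2640 + 6 \left(-5 - 2 \cdot 2^{2}\right) = -2640 + 6 \left(-5 - 8\right) = -2640 + 6 \left(-13\right) = -2640 - 78 = -2718$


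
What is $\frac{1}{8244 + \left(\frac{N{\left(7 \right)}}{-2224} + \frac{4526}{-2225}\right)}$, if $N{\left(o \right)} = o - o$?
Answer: $\frac{2225}{18338374} \approx 0.00012133$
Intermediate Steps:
$N{\left(o \right)} = 0$
$\frac{1}{8244 + \left(\frac{N{\left(7 \right)}}{-2224} + \frac{4526}{-2225}\right)} = \frac{1}{8244 + \left(\frac{0}{-2224} + \frac{4526}{-2225}\right)} = \frac{1}{8244 + \left(0 \left(- \frac{1}{2224}\right) + 4526 \left(- \frac{1}{2225}\right)\right)} = \frac{1}{8244 + \left(0 - \frac{4526}{2225}\right)} = \frac{1}{8244 - \frac{4526}{2225}} = \frac{1}{\frac{18338374}{2225}} = \frac{2225}{18338374}$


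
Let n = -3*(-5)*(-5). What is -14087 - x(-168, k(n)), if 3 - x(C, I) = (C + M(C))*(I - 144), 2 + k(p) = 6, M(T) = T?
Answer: 32950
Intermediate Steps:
n = -75 (n = 15*(-5) = -75)
k(p) = 4 (k(p) = -2 + 6 = 4)
x(C, I) = 3 - 2*C*(-144 + I) (x(C, I) = 3 - (C + C)*(I - 144) = 3 - 2*C*(-144 + I))
-14087 - x(-168, k(n)) = -14087 - (3 + 288*(-168) - 2*(-168)*4) = -14087 - (3 - 48384 + 1344) = -14087 - 1*(-47037) = -14087 + 47037 = 32950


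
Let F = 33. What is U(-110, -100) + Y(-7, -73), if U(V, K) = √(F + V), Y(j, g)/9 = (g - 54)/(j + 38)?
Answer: -1143/31 + I*√77 ≈ -36.871 + 8.775*I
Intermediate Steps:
Y(j, g) = 9*(-54 + g)/(38 + j) (Y(j, g) = 9*((g - 54)/(j + 38)) = 9*((-54 + g)/(38 + j)) = 9*(-54 + g)/(38 + j))
U(V, K) = √(33 + V)
U(-110, -100) + Y(-7, -73) = √(33 - 110) + 9*(-54 - 73)/(38 - 7) = √(-77) + 9*(-127)/31 = I*√77 + 9*(1/31)*(-127) = I*√77 - 1143/31 = -1143/31 + I*√77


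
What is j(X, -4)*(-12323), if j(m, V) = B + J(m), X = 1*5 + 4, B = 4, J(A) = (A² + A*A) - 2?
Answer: -2020972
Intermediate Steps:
J(A) = -2 + 2*A² (J(A) = (A² + A²) - 2 = 2*A² - 2 = -2 + 2*A²)
X = 9 (X = 5 + 4 = 9)
j(m, V) = 2 + 2*m² (j(m, V) = 4 + (-2 + 2*m²) = 2 + 2*m²)
j(X, -4)*(-12323) = (2 + 2*9²)*(-12323) = (2 + 2*81)*(-12323) = (2 + 162)*(-12323) = 164*(-12323) = -2020972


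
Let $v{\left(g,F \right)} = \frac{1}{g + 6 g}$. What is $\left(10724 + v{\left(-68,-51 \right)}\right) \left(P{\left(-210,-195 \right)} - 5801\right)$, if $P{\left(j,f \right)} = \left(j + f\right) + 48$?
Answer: $- \frac{15717134217}{238} \approx -6.6038 \cdot 10^{7}$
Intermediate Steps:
$P{\left(j,f \right)} = 48 + f + j$ ($P{\left(j,f \right)} = \left(f + j\right) + 48 = 48 + f + j$)
$v{\left(g,F \right)} = \frac{1}{7 g}$
$\left(10724 + v{\left(-68,-51 \right)}\right) \left(P{\left(-210,-195 \right)} - 5801\right) = \left(10724 + \frac{1}{7 \left(-68\right)}\right) \left(\left(48 - 195 - 210\right) - 5801\right) = \left(10724 + \frac{1}{7} \left(- \frac{1}{68}\right)\right) \left(-357 - 5801\right) = \left(10724 - \frac{1}{476}\right) \left(-6158\right) = \frac{5104623}{476} \left(-6158\right) = - \frac{15717134217}{238}$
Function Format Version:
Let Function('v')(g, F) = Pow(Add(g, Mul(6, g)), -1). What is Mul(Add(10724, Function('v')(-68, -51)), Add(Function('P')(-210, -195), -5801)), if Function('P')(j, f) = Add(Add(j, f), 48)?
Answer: Rational(-15717134217, 238) ≈ -6.6038e+7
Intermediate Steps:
Function('P')(j, f) = Add(48, f, j) (Function('P')(j, f) = Add(Add(f, j), 48) = Add(48, f, j))
Function('v')(g, F) = Mul(Rational(1, 7), Pow(g, -1)) (Function('v')(g, F) = Pow(Mul(7, g), -1) = Mul(Rational(1, 7), Pow(g, -1)))
Mul(Add(10724, Function('v')(-68, -51)), Add(Function('P')(-210, -195), -5801)) = Mul(Add(10724, Mul(Rational(1, 7), Pow(-68, -1))), Add(Add(48, -195, -210), -5801)) = Mul(Add(10724, Mul(Rational(1, 7), Rational(-1, 68))), Add(-357, -5801)) = Mul(Add(10724, Rational(-1, 476)), -6158) = Mul(Rational(5104623, 476), -6158) = Rational(-15717134217, 238)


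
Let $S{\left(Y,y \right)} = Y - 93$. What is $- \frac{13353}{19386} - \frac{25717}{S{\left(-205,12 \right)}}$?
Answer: $\frac{41214214}{481419} \approx 85.61$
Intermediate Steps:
$S{\left(Y,y \right)} = -93 + Y$ ($S{\left(Y,y \right)} = Y - 93 = -93 + Y$)
$- \frac{13353}{19386} - \frac{25717}{S{\left(-205,12 \right)}} = - \frac{13353}{19386} - \frac{25717}{-93 - 205} = \left(-13353\right) \frac{1}{19386} - \frac{25717}{-298} = - \frac{4451}{6462} - - \frac{25717}{298} = - \frac{4451}{6462} + \frac{25717}{298} = \frac{41214214}{481419}$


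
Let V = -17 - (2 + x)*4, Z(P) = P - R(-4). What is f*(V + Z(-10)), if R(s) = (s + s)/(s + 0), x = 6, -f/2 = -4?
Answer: -488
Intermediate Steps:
f = 8 (f = -2*(-4) = 8)
R(s) = 2 (R(s) = (2*s)/s = 2)
Z(P) = -2 + P (Z(P) = P - 1*2 = P - 2 = -2 + P)
V = -49 (V = -17 - (2 + 6)*4 = -17 - 8*4 = -17 - 1*32 = -17 - 32 = -49)
f*(V + Z(-10)) = 8*(-49 + (-2 - 10)) = 8*(-49 - 12) = 8*(-61) = -488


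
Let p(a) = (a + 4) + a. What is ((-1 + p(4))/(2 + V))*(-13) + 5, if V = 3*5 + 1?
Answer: -53/18 ≈ -2.9444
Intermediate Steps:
V = 16 (V = 15 + 1 = 16)
p(a) = 4 + 2*a (p(a) = (4 + a) + a = 4 + 2*a)
((-1 + p(4))/(2 + V))*(-13) + 5 = ((-1 + (4 + 2*4))/(2 + 16))*(-13) + 5 = ((-1 + (4 + 8))/18)*(-13) + 5 = ((-1 + 12)*(1/18))*(-13) + 5 = (11*(1/18))*(-13) + 5 = (11/18)*(-13) + 5 = -143/18 + 5 = -53/18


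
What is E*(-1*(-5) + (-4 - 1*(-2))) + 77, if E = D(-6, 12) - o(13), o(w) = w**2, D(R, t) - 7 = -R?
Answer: -391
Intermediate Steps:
D(R, t) = 7 - R
E = -156 (E = (7 - 1*(-6)) - 1*13**2 = (7 + 6) - 1*169 = 13 - 169 = -156)
E*(-1*(-5) + (-4 - 1*(-2))) + 77 = -156*(-1*(-5) + (-4 - 1*(-2))) + 77 = -156*(5 + (-4 + 2)) + 77 = -156*(5 - 2) + 77 = -156*3 + 77 = -468 + 77 = -391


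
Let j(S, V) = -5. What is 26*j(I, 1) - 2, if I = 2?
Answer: -132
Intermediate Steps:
26*j(I, 1) - 2 = 26*(-5) - 2 = -130 - 2 = -132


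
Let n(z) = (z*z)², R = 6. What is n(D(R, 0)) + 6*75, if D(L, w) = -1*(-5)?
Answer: 1075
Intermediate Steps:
D(L, w) = 5
n(z) = z⁴ (n(z) = (z²)² = z⁴)
n(D(R, 0)) + 6*75 = 5⁴ + 6*75 = 625 + 450 = 1075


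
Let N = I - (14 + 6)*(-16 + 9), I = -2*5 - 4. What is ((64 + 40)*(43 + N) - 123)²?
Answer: 304607209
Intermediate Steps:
I = -14 (I = -10 - 4 = -14)
N = 126 (N = -14 - (14 + 6)*(-16 + 9) = -14 - 20*(-7) = -14 - 1*(-140) = -14 + 140 = 126)
((64 + 40)*(43 + N) - 123)² = ((64 + 40)*(43 + 126) - 123)² = (104*169 - 123)² = (17576 - 123)² = 17453² = 304607209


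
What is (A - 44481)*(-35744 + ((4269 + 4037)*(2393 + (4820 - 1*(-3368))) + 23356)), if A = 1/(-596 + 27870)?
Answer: -53302895714428307/13637 ≈ -3.9087e+12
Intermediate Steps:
A = 1/27274 ≈ 3.6665e-5
(A - 44481)*(-35744 + ((4269 + 4037)*(2393 + (4820 - 1*(-3368))) + 23356)) = (1/27274 - 44481)*(-35744 + ((4269 + 4037)*(2393 + (4820 - 1*(-3368))) + 23356)) = -1213174793*(-35744 + (8306*(2393 + (4820 + 3368)) + 23356))/27274 = -1213174793*(-35744 + (8306*(2393 + 8188) + 23356))/27274 = -1213174793*(-35744 + (8306*10581 + 23356))/27274 = -1213174793*(-35744 + (87885786 + 23356))/27274 = -1213174793*(-35744 + 87909142)/27274 = -1213174793/27274*87873398 = -53302895714428307/13637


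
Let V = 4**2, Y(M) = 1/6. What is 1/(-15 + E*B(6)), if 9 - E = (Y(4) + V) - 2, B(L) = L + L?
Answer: -1/77 ≈ -0.012987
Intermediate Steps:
Y(M) = 1/6
V = 16
B(L) = 2*L
E = -31/6 (E = 9 - ((1/6 + 16) - 2) = 9 - (97/6 - 2) = 9 - 1*85/6 = 9 - 85/6 = -31/6 ≈ -5.1667)
1/(-15 + E*B(6)) = 1/(-15 - 31*6/3) = 1/(-15 - 31/6*12) = 1/(-15 - 62) = 1/(-77) = -1/77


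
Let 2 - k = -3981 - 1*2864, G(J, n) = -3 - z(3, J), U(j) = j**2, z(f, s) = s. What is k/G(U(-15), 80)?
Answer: -6847/228 ≈ -30.031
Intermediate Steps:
G(J, n) = -3 - J
k = 6847 (k = 2 - (-3981 - 1*2864) = 2 - (-3981 - 2864) = 2 - 1*(-6845) = 2 + 6845 = 6847)
k/G(U(-15), 80) = 6847/(-3 - 1*(-15)**2) = 6847/(-3 - 1*225) = 6847/(-3 - 225) = 6847/(-228) = 6847*(-1/228) = -6847/228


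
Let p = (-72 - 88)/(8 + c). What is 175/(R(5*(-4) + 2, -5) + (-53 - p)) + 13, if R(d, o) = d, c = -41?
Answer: 26764/2503 ≈ 10.693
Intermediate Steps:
p = 160/33 (p = (-72 - 88)/(8 - 41) = -160/(-33) = -160*(-1/33) = 160/33 ≈ 4.8485)
175/(R(5*(-4) + 2, -5) + (-53 - p)) + 13 = 175/((5*(-4) + 2) + (-53 - 1*160/33)) + 13 = 175/((-20 + 2) + (-53 - 160/33)) + 13 = 175/(-18 - 1909/33) + 13 = 175/(-2503/33) + 13 = -33/2503*175 + 13 = -5775/2503 + 13 = 26764/2503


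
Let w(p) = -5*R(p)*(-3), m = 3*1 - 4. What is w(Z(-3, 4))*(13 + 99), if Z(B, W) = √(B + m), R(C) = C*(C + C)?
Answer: -13440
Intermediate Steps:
m = -1 (m = 3 - 4 = -1)
R(C) = 2*C² (R(C) = C*(2*C) = 2*C²)
Z(B, W) = √(-1 + B) (Z(B, W) = √(B - 1) = √(-1 + B))
w(p) = 30*p² (w(p) = -10*p²*(-3) = 30*p²)
w(Z(-3, 4))*(13 + 99) = (30*(√(-1 - 3))²)*(13 + 99) = (30*(√(-4))²)*112 = (30*(2*I)²)*112 = (30*(-4))*112 = -120*112 = -13440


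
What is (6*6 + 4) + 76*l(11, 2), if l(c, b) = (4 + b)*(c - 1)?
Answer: 4600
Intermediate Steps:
l(c, b) = (-1 + c)*(4 + b) (l(c, b) = (4 + b)*(-1 + c) = (-1 + c)*(4 + b))
(6*6 + 4) + 76*l(11, 2) = (6*6 + 4) + 76*(-4 - 1*2 + 4*11 + 2*11) = (36 + 4) + 76*(-4 - 2 + 44 + 22) = 40 + 76*60 = 40 + 4560 = 4600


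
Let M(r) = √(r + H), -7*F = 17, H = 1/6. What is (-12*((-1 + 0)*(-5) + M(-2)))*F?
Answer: 1020/7 + 34*I*√66/7 ≈ 145.71 + 39.46*I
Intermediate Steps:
H = ⅙ (H = 1*(⅙) = ⅙ ≈ 0.16667)
F = -17/7 (F = -⅐*17 = -17/7 ≈ -2.4286)
M(r) = √(⅙ + r) (M(r) = √(r + ⅙) = √(⅙ + r))
(-12*((-1 + 0)*(-5) + M(-2)))*F = -12*((-1 + 0)*(-5) + √(6 + 36*(-2))/6)*(-17/7) = -12*(-1*(-5) + √(6 - 72)/6)*(-17/7) = -12*(5 + √(-66)/6)*(-17/7) = -12*(5 + (I*√66)/6)*(-17/7) = -12*(5 + I*√66/6)*(-17/7) = (-60 - 2*I*√66)*(-17/7) = 1020/7 + 34*I*√66/7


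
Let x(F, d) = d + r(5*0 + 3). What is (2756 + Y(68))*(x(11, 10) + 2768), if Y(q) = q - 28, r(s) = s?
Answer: 7775676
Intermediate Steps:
Y(q) = -28 + q
x(F, d) = 3 + d (x(F, d) = d + (5*0 + 3) = d + (0 + 3) = d + 3 = 3 + d)
(2756 + Y(68))*(x(11, 10) + 2768) = (2756 + (-28 + 68))*((3 + 10) + 2768) = (2756 + 40)*(13 + 2768) = 2796*2781 = 7775676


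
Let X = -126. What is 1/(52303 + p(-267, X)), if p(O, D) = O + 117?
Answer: 1/52153 ≈ 1.9174e-5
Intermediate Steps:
p(O, D) = 117 + O
1/(52303 + p(-267, X)) = 1/(52303 + (117 - 267)) = 1/(52303 - 150) = 1/52153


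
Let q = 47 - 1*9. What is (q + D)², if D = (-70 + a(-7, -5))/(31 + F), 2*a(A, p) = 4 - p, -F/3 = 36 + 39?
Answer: 221265625/150544 ≈ 1469.8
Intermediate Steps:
F = -225 (F = -3*(36 + 39) = -3*75 = -225)
a(A, p) = 2 - p/2 (a(A, p) = (4 - p)/2 = 2 - p/2)
q = 38 (q = 47 - 9 = 38)
D = 131/388 (D = (-70 + (2 - ½*(-5)))/(31 - 225) = (-70 + (2 + 5/2))/(-194) = (-70 + 9/2)*(-1/194) = -131/2*(-1/194) = 131/388 ≈ 0.33763)
(q + D)² = (38 + 131/388)² = (14875/388)² = 221265625/150544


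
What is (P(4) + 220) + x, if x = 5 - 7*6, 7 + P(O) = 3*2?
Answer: 182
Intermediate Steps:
P(O) = -1 (P(O) = -7 + 3*2 = -7 + 6 = -1)
x = -37 (x = 5 - 42 = -37)
(P(4) + 220) + x = (-1 + 220) - 37 = 219 - 37 = 182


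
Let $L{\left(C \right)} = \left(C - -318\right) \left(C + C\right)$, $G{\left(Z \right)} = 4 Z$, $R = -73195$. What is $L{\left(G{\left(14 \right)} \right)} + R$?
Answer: $-31307$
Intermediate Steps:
$L{\left(C \right)} = 2 C \left(318 + C\right)$ ($L{\left(C \right)} = \left(C + \left(-32 + 350\right)\right) 2 C = \left(C + 318\right) 2 C = \left(318 + C\right) 2 C = 2 C \left(318 + C\right)$)
$L{\left(G{\left(14 \right)} \right)} + R = 2 \cdot 4 \cdot 14 \left(318 + 4 \cdot 14\right) - 73195 = 2 \cdot 56 \left(318 + 56\right) - 73195 = 2 \cdot 56 \cdot 374 - 73195 = 41888 - 73195 = -31307$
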